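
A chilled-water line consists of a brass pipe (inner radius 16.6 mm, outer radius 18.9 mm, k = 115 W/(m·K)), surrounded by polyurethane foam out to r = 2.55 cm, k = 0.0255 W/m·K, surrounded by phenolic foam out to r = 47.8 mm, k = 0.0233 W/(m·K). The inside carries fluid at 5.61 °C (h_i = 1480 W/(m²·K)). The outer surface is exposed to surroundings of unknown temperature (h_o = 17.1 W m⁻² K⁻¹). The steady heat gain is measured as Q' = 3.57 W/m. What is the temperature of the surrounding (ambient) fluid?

Sum the resistances:
  R'_conv,in = 1/(2πr h) = 1/(2π·0.0166·1480) = 0.006478 m·K/W
  R'_brass = ln(0.0189/0.0166)/(2πk) = 0.1298/(2π·115) = 1.796×10^-4 m·K/W
  R'_polyurethane foam = ln(0.0255/0.0189)/(2πk) = 0.2995/(2π·0.0255) = 1.869 m·K/W
  R'_phenolic foam = ln(0.0478/0.0255)/(2πk) = 0.6283/(2π·0.0233) = 4.292 m·K/W
  R'_conv,out = 1/(2πr h) = 1/(2π·0.0478·17.1) = 0.1947 m·K/W
ΣR = 6.363 m·K/W
ΔT = Q'·ΣR = 3.57 × 6.363 = 22.72 K
Heat flows inward, so T_out = T_in + ΔT = 5.61 + 22.72 = 28.3 °C

T_out = 28.3 °C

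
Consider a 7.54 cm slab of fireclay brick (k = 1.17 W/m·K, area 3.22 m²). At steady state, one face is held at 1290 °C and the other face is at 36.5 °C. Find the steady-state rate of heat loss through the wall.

Q = kA·ΔT/L = 1.17 × 3.22 × |1290 °C − 36.5 °C| / 0.0754 = 62600 W

Q = 62.6 kW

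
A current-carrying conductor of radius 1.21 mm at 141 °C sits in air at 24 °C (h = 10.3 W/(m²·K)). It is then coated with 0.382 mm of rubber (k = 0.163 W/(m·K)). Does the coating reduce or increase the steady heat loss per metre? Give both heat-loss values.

increases: 9.16 → 11.7 W/m

Critical radius for a cylinder: r_cr = k/h = 0.0158 m = 1.58 cm.
Outer radius after coating: r₂ = 0.00121 + 3.82×10^-4 = 0.001592 m.
Since r₁ < r_cr and r₂ ≤ r_cr, the coating moves toward the maximum at r_cr — heat loss rises.
Bare: R = 1/(2πr₁h) = 12.77 m·K/W; Q = 117/12.77 = 9.16 W/m.
Coated: R = R_cond + R_conv = 9.974 m·K/W; Q = 117/9.974 = 11.7 W/m.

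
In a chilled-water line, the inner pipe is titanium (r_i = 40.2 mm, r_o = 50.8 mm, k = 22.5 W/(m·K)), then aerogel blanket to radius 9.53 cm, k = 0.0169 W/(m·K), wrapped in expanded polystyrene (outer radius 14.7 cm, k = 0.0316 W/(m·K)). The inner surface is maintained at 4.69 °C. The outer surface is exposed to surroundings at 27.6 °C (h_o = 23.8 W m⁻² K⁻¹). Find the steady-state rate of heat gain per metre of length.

Series thermal resistances, inner to outer:
  R'_titanium = ln(0.0508/0.0402)/(2πk) = 0.2340/(2π·22.5) = 0.001655 m·K/W
  R'_aerogel blanket = ln(0.0953/0.0508)/(2πk) = 0.6291/(2π·0.0169) = 5.925 m·K/W
  R'_expanded polystyrene = ln(0.147/0.0953)/(2πk) = 0.4334/(2π·0.0316) = 2.183 m·K/W
  R'_conv,out = 1/(2πr h) = 1/(2π·0.147·23.8) = 0.04549 m·K/W
ΣR = 0.001655 + 5.925 + 2.183 + 0.04549 = 8.155 m·K/W
Q' = ΔT/ΣR = (4.69 °C − 27.6 °C)/8.155 = -2.81 W/m
(Negative Q' ⇒ heat flows inward; heat gain = 2.81 W/m.)

Q' = 2.81 W/m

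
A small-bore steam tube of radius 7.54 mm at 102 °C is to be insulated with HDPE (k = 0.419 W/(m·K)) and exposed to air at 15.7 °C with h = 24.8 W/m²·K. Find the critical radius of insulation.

r_cr = 1.69 cm

For a cylinder, r_cr = k_ins/h = 0.419/24.8 = 0.0169 m = 1.69 cm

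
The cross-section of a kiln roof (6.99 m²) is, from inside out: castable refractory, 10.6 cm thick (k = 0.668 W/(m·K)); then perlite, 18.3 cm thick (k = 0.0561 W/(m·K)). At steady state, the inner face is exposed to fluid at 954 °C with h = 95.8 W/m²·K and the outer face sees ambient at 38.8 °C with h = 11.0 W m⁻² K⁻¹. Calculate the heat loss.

Treat each layer as a resistance in series:
  R_conv,in = 1/(hA) = 1/(95.8·6.99) = 0.001493 K/W
  R_castable refractory = L/(kA) = 0.106/(0.668·6.99) = 0.02270 K/W
  R_perlite = L/(kA) = 0.183/(0.0561·6.99) = 0.4667 K/W
  R_conv,out = 1/(hA) = 1/(11.0·6.99) = 0.01301 K/W
ΣR = 0.001493 + 0.02270 + 0.4667 + 0.01301 = 0.5039 K/W
Q = ΔT/ΣR = (954 °C − 38.8 °C)/0.5039 = 1820 W

Q = 1820 W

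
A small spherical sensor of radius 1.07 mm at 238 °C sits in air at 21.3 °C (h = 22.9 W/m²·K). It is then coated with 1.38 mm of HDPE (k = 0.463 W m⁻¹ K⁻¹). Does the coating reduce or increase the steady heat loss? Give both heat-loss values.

increases: 0.0714 → 0.324 W

Critical radius for a sphere: r_cr = 2k/h = 0.0404 m = 4.04 cm.
Outer radius after coating: r₂ = 0.00107 + 0.00138 = 0.00245 m.
Since r₁ < r_cr and r₂ ≤ r_cr, the coating moves toward the maximum at r_cr — heat loss rises.
Bare: R = 1/(4πr₁²h) = 3035 K/W; Q = 216.7/3035 = 0.0714 W.
Coated: R = R_cond + R_conv = 669.4 K/W; Q = 216.7/669.4 = 0.324 W.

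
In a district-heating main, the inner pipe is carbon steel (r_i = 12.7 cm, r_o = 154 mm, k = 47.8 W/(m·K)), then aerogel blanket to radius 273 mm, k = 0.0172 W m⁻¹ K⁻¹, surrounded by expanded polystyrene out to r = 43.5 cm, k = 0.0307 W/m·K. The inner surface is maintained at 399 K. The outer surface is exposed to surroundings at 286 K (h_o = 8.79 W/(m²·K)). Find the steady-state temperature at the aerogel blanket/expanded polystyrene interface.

T = 321.8 K

Resistance network (inner→outer):
  R'_carbon steel = ln(0.154/0.127)/(2πk) = 0.1928/(2π·47.8) = 6.418×10^-4 m·K/W
  R'_aerogel blanket = ln(0.273/0.154)/(2πk) = 0.5725/(2π·0.0172) = 5.298 m·K/W
  R'_expanded polystyrene = ln(0.435/0.273)/(2πk) = 0.4659/(2π·0.0307) = 2.415 m·K/W
  R'_conv,out = 1/(2πr h) = 1/(2π·0.435·8.79) = 0.04162 m·K/W
ΣR = 6.418×10^-4 + 5.298 + 2.415 + 0.04162 = 7.755 m·K/W
Q' = ΔT/ΣR = (399 K − 286 K)/7.755 = 14.57 W/m
From the inner boundary to the aerogel blanket/expanded polystyrene interface, ΣR_partial = 5.299 m·K/W.
T_interface = T_in − Q'·ΣR_partial = 399 K − (14.57)(5.299) = 321.8 K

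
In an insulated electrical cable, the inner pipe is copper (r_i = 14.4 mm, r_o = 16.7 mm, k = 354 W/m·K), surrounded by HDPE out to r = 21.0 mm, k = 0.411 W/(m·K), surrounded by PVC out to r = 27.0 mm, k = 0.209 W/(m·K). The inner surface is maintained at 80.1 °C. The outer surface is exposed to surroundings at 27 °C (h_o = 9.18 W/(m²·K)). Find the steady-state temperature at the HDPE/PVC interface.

T = 75.0 °C

Series thermal resistances, inner to outer:
  R'_copper = ln(0.0167/0.0144)/(2πk) = 0.1482/(2π·354) = 6.662×10^-5 m·K/W
  R'_HDPE = ln(0.0210/0.0167)/(2πk) = 0.2291/(2π·0.411) = 0.08872 m·K/W
  R'_PVC = ln(0.0270/0.0210)/(2πk) = 0.2513/(2π·0.209) = 0.1914 m·K/W
  R'_conv,out = 1/(2πr h) = 1/(2π·0.0270·9.18) = 0.6421 m·K/W
ΣR = 6.662×10^-5 + 0.08872 + 0.1914 + 0.6421 = 0.9223 m·K/W
Q' = ΔT/ΣR = (80.1 °C − 27 °C)/0.9223 = 57.57 W/m
From the inner boundary to the HDPE/PVC interface, ΣR_partial = 0.08879 m·K/W.
T_interface = T_in − Q'·ΣR_partial = 80.1 °C − (57.57)(0.08879) = 75.0 °C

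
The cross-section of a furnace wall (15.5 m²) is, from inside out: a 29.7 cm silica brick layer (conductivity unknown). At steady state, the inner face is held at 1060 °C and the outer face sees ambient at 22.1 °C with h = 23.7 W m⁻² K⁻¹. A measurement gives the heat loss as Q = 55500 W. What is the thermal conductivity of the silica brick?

k = 1.20 W/m·K

ΣR = ΔT/Q = |1060 − 22.1|/55500 = 0.01870 K/W
Known resistances:
  R_conv,out = 1/(hA) = 1/(23.7·15.5) = 0.002722 K/W
R_silica brick = ΣR − ΣR_known = 0.01870 − 0.002722 = 0.01598 K/W
L/(kA) = 0.01598 ⇒ k = 0.297/(0.01598·15.5) = 1.20 W/m·K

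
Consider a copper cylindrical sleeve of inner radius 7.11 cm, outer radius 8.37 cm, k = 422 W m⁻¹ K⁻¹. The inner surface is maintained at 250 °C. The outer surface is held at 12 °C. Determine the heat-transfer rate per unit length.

Q' = 2πk·ΔT/ln(r₂/r₁) = 2π × 422 × 238 / ln(0.0837/0.0711) = 3.87×10^6 W/m

Q' = 3870 kW/m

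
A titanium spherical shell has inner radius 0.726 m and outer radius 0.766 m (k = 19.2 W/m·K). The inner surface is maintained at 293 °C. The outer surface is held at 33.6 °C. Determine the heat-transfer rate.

Q = 8.70×10^5 W

Q = 4πk·ΔT/(1/r₁ − 1/r₂) = 4π × 19.2 × 259.4 / (1/0.726 − 1/0.766) = 8.70×10^5 W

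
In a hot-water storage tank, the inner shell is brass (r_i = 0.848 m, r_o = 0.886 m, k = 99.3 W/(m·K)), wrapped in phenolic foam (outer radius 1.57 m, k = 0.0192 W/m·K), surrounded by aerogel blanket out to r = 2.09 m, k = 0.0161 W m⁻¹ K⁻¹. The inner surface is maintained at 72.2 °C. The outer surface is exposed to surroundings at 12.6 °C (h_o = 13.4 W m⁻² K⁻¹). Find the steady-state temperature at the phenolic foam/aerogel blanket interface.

Resistance network (inner→outer):
  R_brass = (1/0.848 − 1/0.886)/(4πk) = 0.05058/(4π·99.3) = 4.053×10^-5 K/W
  R_phenolic foam = (1/0.886 − 1/1.57)/(4πk) = 0.4917/(4π·0.0192) = 2.038 K/W
  R_aerogel blanket = (1/1.57 − 1/2.09)/(4πk) = 0.1585/(4π·0.0161) = 0.7833 K/W
  R_conv,out = 1/(4πr²h) = 1/(4π·2.09²·13.4) = 0.001360 K/W
ΣR = 4.053×10^-5 + 2.038 + 0.7833 + 0.001360 = 2.823 K/W
Q = ΔT/ΣR = (72.2 °C − 12.6 °C)/2.823 = 21.11 W
From the inner boundary to the phenolic foam/aerogel blanket interface, ΣR_partial = 2.038 K/W.
T_interface = T_in − Q·ΣR_partial = 72.2 °C − (21.11)(2.038) = 29.2 °C

T = 29.2 °C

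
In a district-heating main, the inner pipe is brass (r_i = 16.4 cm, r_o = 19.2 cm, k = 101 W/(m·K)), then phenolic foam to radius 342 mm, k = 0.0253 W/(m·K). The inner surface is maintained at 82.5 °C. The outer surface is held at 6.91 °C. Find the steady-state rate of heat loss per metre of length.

Series thermal resistances, inner to outer:
  R'_brass = ln(0.192/0.164)/(2πk) = 0.1576/(2π·101) = 2.484×10^-4 m·K/W
  R'_phenolic foam = ln(0.342/0.192)/(2πk) = 0.5773/(2π·0.0253) = 3.632 m·K/W
ΣR = 2.484×10^-4 + 3.632 = 3.632 m·K/W
Q' = ΔT/ΣR = (82.5 °C − 6.91 °C)/3.632 = 20.8 W/m

Q' = 20.8 W/m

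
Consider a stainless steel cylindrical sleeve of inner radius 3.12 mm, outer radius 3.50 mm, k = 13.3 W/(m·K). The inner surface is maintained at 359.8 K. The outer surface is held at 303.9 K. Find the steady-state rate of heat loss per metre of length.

Q' = 2πk·ΔT/ln(r₂/r₁) = 2π × 13.3 × 55.9 / ln(0.00350/0.00312) = 40600 W/m

Q' = 40600 W/m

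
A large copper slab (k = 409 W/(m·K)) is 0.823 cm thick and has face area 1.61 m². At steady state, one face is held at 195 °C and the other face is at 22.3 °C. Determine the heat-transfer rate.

Q = 13800 kW

Q = kA·ΔT/L = 409 × 1.61 × |195 °C − 22.3 °C| / 0.00823 = 1.38×10^7 W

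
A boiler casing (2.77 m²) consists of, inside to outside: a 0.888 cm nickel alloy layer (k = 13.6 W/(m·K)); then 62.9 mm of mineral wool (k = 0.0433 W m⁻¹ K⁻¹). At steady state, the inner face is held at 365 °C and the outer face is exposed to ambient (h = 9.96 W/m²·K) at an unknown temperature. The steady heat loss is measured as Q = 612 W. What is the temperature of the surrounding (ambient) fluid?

Sum the resistances:
  R_nickel alloy = L/(kA) = 0.00888/(13.6·2.77) = 2.357×10^-4 K/W
  R_mineral wool = L/(kA) = 0.0629/(0.0433·2.77) = 0.5244 K/W
  R_conv,out = 1/(hA) = 1/(9.96·2.77) = 0.03625 K/W
ΣR = 0.5609 K/W
ΔT = Q·ΣR = 612 × 0.5609 = 343.3 K
Heat flows outward, so T_out = T_in − ΔT = 365 − 343.3 = 21.7 °C

T_out = 21.7 °C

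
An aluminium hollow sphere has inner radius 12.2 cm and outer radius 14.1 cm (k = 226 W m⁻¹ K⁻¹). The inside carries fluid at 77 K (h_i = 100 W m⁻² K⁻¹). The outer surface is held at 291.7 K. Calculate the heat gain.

Q = 3.99 kW

Series thermal resistances, inner to outer:
  R_conv,in = 1/(4πr²h) = 1/(4π·0.122²·100) = 0.05347 K/W
  R_aluminium = (1/0.122 − 1/0.141)/(4πk) = 1.105/(4π·226) = 3.889×10^-4 K/W
ΣR = 0.05347 + 3.889×10^-4 = 0.05386 K/W
Q = ΔT/ΣR = (77 K − 291.7 K)/0.05386 = -3990 W
(Negative Q ⇒ heat flows inward; heat gain = 3990 W.)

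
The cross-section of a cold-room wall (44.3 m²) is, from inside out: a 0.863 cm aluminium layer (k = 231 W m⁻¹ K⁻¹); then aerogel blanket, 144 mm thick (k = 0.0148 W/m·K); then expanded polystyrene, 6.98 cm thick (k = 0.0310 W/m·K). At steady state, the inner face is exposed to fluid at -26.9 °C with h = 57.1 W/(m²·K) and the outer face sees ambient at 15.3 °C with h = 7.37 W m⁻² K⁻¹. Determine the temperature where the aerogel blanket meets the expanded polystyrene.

T = 7.00 °C

Treat each layer as a resistance in series:
  R_conv,in = 1/(hA) = 1/(57.1·44.3) = 3.953×10^-4 K/W
  R_aluminium = L/(kA) = 0.00863/(231·44.3) = 8.433×10^-7 K/W
  R_aerogel blanket = L/(kA) = 0.144/(0.0148·44.3) = 0.2196 K/W
  R_expanded polystyrene = L/(kA) = 0.0698/(0.0310·44.3) = 0.05083 K/W
  R_conv,out = 1/(hA) = 1/(7.37·44.3) = 0.003063 K/W
ΣR = 3.953×10^-4 + 8.433×10^-7 + 0.2196 + 0.05083 + 0.003063 = 0.2739 K/W
Q = ΔT/ΣR = (-26.9 °C − 15.3 °C)/0.2739 = -154.1 W
From the inner boundary to the aerogel blanket/expanded polystyrene interface, ΣR_partial = 0.2200 K/W.
T_interface = T_in − Q·ΣR_partial = -26.9 °C − (-154.1)(0.2200) = 7.00 °C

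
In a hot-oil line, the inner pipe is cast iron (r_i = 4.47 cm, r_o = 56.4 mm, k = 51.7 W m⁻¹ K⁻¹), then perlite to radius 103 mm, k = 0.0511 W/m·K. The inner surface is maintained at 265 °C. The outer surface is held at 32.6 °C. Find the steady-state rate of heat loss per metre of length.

Treat each layer as a resistance in series:
  R'_cast iron = ln(0.0564/0.0447)/(2πk) = 0.2325/(2π·51.7) = 7.157×10^-4 m·K/W
  R'_perlite = ln(0.103/0.0564)/(2πk) = 0.6023/(2π·0.0511) = 1.876 m·K/W
ΣR = 7.157×10^-4 + 1.876 = 1.877 m·K/W
Q' = ΔT/ΣR = (265 °C − 32.6 °C)/1.877 = 124 W/m

Q' = 124 W/m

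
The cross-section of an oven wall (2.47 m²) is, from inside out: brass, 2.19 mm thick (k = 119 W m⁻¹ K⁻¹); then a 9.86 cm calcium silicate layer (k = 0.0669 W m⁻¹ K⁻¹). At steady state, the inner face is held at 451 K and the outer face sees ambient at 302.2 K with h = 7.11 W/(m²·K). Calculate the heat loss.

Series thermal resistances, inner to outer:
  R_brass = L/(kA) = 0.00219/(119·2.47) = 7.451×10^-6 K/W
  R_calcium silicate = L/(kA) = 0.0986/(0.0669·2.47) = 0.5967 K/W
  R_conv,out = 1/(hA) = 1/(7.11·2.47) = 0.05694 K/W
ΣR = 7.451×10^-6 + 0.5967 + 0.05694 = 0.6536 K/W
Q = ΔT/ΣR = (451 K − 302.2 K)/0.6536 = 228 W

Q = 228 W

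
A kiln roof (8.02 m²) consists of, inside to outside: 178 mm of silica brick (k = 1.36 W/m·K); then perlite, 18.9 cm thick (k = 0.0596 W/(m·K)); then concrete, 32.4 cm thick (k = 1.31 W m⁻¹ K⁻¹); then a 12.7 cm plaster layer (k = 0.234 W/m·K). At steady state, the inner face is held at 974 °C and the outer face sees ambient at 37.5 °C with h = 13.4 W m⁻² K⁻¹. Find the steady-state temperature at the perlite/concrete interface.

Treat each layer as a resistance in series:
  R_silica brick = L/(kA) = 0.178/(1.36·8.02) = 0.01632 K/W
  R_perlite = L/(kA) = 0.189/(0.0596·8.02) = 0.3954 K/W
  R_concrete = L/(kA) = 0.324/(1.31·8.02) = 0.03084 K/W
  R_plaster = L/(kA) = 0.127/(0.234·8.02) = 0.06767 K/W
  R_conv,out = 1/(hA) = 1/(13.4·8.02) = 0.009305 K/W
ΣR = 0.01632 + 0.3954 + 0.03084 + 0.06767 + 0.009305 = 0.5195 K/W
Q = ΔT/ΣR = (974 °C − 37.5 °C)/0.5195 = 1803 W
From the inner boundary to the perlite/concrete interface, ΣR_partial = 0.4117 K/W.
T_interface = T_in − Q·ΣR_partial = 974 °C − (1803)(0.4117) = 232 °C

T = 232 °C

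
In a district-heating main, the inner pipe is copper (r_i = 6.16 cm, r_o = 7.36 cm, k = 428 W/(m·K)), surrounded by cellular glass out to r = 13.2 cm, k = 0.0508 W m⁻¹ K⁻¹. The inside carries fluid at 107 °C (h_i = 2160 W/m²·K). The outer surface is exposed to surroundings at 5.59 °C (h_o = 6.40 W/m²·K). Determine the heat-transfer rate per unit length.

Resistance network (inner→outer):
  R'_conv,in = 1/(2πr h) = 1/(2π·0.0616·2160) = 0.001196 m·K/W
  R'_copper = ln(0.0736/0.0616)/(2πk) = 0.1780/(2π·428) = 6.618×10^-5 m·K/W
  R'_cellular glass = ln(0.132/0.0736)/(2πk) = 0.5842/(2π·0.0508) = 1.830 m·K/W
  R'_conv,out = 1/(2πr h) = 1/(2π·0.132·6.40) = 0.1884 m·K/W
ΣR = 0.001196 + 6.618×10^-5 + 1.830 + 0.1884 = 2.020 m·K/W
Q' = ΔT/ΣR = (107 °C − 5.59 °C)/2.020 = 50.2 W/m

Q' = 50.2 W/m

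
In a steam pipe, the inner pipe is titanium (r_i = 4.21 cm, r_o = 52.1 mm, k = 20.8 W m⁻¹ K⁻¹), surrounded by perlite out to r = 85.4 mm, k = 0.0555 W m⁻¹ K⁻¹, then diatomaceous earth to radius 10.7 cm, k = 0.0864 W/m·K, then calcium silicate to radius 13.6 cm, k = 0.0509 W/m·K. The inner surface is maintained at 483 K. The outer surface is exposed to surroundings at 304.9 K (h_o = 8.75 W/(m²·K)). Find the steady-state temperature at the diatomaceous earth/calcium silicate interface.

Series thermal resistances, inner to outer:
  R'_titanium = ln(0.0521/0.0421)/(2πk) = 0.2131/(2π·20.8) = 0.001631 m·K/W
  R'_perlite = ln(0.0854/0.0521)/(2πk) = 0.4942/(2π·0.0555) = 1.417 m·K/W
  R'_diatomaceous earth = ln(0.107/0.0854)/(2πk) = 0.2255/(2π·0.0864) = 0.4154 m·K/W
  R'_calcium silicate = ln(0.136/0.107)/(2πk) = 0.2398/(2π·0.0509) = 0.7499 m·K/W
  R'_conv,out = 1/(2πr h) = 1/(2π·0.136·8.75) = 0.1337 m·K/W
ΣR = 0.001631 + 1.417 + 0.4154 + 0.7499 + 0.1337 = 2.718 m·K/W
Q' = ΔT/ΣR = (483 K − 304.9 K)/2.718 = 65.53 W/m
From the inner boundary to the diatomaceous earth/calcium silicate interface, ΣR_partial = 1.834 m·K/W.
T_interface = T_in − Q'·ΣR_partial = 483 K − (65.53)(1.834) = 362.8 K

T = 362.8 K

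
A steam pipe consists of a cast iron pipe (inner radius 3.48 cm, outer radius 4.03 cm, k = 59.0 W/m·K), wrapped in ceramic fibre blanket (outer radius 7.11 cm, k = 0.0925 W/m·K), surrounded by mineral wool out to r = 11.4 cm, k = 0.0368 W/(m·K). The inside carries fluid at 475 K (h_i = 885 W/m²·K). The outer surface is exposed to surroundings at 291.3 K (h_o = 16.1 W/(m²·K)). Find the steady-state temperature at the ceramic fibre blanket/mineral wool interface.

Resistance network (inner→outer):
  R'_conv,in = 1/(2πr h) = 1/(2π·0.0348·885) = 0.005168 m·K/W
  R'_cast iron = ln(0.0403/0.0348)/(2πk) = 0.1467/(2π·59.0) = 3.958×10^-4 m·K/W
  R'_ceramic fibre blanket = ln(0.0711/0.0403)/(2πk) = 0.5677/(2π·0.0925) = 0.9768 m·K/W
  R'_mineral wool = ln(0.114/0.0711)/(2πk) = 0.4721/(2π·0.0368) = 2.042 m·K/W
  R'_conv,out = 1/(2πr h) = 1/(2π·0.114·16.1) = 0.08671 m·K/W
ΣR = 0.005168 + 3.958×10^-4 + 0.9768 + 2.042 + 0.08671 = 3.111 m·K/W
Q' = ΔT/ΣR = (475 K − 291.3 K)/3.111 = 59.05 W/m
From the inner boundary to the ceramic fibre blanket/mineral wool interface, ΣR_partial = 0.9824 m·K/W.
T_interface = T_in − Q'·ΣR_partial = 475 K − (59.05)(0.9824) = 417 K

T = 417 K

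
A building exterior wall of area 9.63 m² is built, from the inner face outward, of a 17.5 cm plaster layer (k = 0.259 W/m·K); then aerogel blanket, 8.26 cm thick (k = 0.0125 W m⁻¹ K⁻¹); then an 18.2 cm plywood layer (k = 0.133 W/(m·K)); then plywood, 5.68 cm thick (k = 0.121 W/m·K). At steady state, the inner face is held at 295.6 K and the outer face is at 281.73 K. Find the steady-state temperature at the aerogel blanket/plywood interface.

T = 284.5 K

Series thermal resistances, inner to outer:
  R_plaster = L/(kA) = 0.175/(0.259·9.63) = 0.07016 K/W
  R_aerogel blanket = L/(kA) = 0.0826/(0.0125·9.63) = 0.6862 K/W
  R_plywood = L/(kA) = 0.182/(0.133·9.63) = 0.1421 K/W
  R_plywood = L/(kA) = 0.0568/(0.121·9.63) = 0.04875 K/W
ΣR = 0.07016 + 0.6862 + 0.1421 + 0.04875 = 0.9472 K/W
Q = ΔT/ΣR = (295.6 K − 281.73 K)/0.9472 = 14.64 W
From the inner boundary to the aerogel blanket/plywood interface, ΣR_partial = 0.7564 K/W.
T_interface = T_in − Q·ΣR_partial = 295.6 K − (14.64)(0.7564) = 284.5 K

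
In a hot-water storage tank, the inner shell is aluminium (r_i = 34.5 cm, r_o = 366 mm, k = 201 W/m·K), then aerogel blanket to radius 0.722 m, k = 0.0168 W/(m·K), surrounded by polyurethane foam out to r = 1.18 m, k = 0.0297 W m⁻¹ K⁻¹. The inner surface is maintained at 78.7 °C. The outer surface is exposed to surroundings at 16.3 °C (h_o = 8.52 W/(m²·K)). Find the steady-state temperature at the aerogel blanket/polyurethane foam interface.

Treat each layer as a resistance in series:
  R_aluminium = (1/0.345 − 1/0.366)/(4πk) = 0.1663/(4π·201) = 6.584×10^-5 K/W
  R_aerogel blanket = (1/0.366 − 1/0.722)/(4πk) = 1.347/(4π·0.0168) = 6.381 K/W
  R_polyurethane foam = (1/0.722 − 1/1.18)/(4πk) = 0.5376/(4π·0.0297) = 1.440 K/W
  R_conv,out = 1/(4πr²h) = 1/(4π·1.18²·8.52) = 0.006708 K/W
ΣR = 6.584×10^-5 + 6.381 + 1.440 + 0.006708 = 7.828 K/W
Q = ΔT/ΣR = (78.7 °C − 16.3 °C)/7.828 = 7.971 W
From the inner boundary to the aerogel blanket/polyurethane foam interface, ΣR_partial = 6.381 K/W.
T_interface = T_in − Q·ΣR_partial = 78.7 °C − (7.971)(6.381) = 27.8 °C

T = 27.8 °C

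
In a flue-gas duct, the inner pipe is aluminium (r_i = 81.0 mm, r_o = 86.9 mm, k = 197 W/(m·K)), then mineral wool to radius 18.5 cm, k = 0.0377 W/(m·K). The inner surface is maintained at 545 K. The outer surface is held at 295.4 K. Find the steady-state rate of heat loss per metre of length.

Resistance network (inner→outer):
  R'_aluminium = ln(0.0869/0.0810)/(2πk) = 0.07031/(2π·197) = 5.680×10^-5 m·K/W
  R'_mineral wool = ln(0.185/0.0869)/(2πk) = 0.7556/(2π·0.0377) = 3.190 m·K/W
ΣR = 5.680×10^-5 + 3.190 = 3.190 m·K/W
Q' = ΔT/ΣR = (545 K − 295.4 K)/3.190 = 78.2 W/m

Q' = 78.2 W/m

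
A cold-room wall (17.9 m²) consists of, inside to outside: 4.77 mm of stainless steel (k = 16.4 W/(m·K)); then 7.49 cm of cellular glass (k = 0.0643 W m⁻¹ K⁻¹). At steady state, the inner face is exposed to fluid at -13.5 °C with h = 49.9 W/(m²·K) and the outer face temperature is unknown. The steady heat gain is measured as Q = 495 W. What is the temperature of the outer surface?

Sum the resistances:
  R_conv,in = 1/(hA) = 1/(49.9·17.9) = 0.001120 K/W
  R_stainless steel = L/(kA) = 0.00477/(16.4·17.9) = 1.625×10^-5 K/W
  R_cellular glass = L/(kA) = 0.0749/(0.0643·17.9) = 0.06508 K/W
ΣR = 0.06621 K/W
ΔT = Q·ΣR = 495 × 0.06621 = 32.77 K
Heat flows inward, so T_out = T_in + ΔT = -13.5 + 32.77 = 19.3 °C

T_out = 19.3 °C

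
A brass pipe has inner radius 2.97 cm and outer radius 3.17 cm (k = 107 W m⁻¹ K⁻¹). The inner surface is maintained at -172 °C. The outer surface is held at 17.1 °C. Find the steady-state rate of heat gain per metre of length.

Q' = 2πk·ΔT/ln(r₂/r₁) = 2π × 107 × 189.1 / ln(0.0317/0.0297) = 1.95×10^6 W/m

Q' = 1.95×10^6 W/m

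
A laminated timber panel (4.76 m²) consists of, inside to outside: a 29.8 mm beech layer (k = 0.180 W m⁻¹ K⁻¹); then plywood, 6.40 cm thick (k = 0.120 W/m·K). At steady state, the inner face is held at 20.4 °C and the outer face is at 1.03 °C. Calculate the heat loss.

Q = 132 W

Series thermal resistances, inner to outer:
  R_beech = L/(kA) = 0.0298/(0.180·4.76) = 0.03478 K/W
  R_plywood = L/(kA) = 0.0640/(0.120·4.76) = 0.1120 K/W
ΣR = 0.03478 + 0.1120 = 0.1468 K/W
Q = ΔT/ΣR = (20.4 °C − 1.03 °C)/0.1468 = 132 W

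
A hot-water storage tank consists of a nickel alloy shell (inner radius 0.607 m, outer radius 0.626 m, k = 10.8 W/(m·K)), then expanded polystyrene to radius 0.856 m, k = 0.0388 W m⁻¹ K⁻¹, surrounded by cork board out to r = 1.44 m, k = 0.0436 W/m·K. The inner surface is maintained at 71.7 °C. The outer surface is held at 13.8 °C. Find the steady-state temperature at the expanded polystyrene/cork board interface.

Treat each layer as a resistance in series:
  R_nickel alloy = (1/0.607 − 1/0.626)/(4πk) = 0.05000/(4π·10.8) = 3.684×10^-4 K/W
  R_expanded polystyrene = (1/0.626 − 1/0.856)/(4πk) = 0.4292/(4π·0.0388) = 0.8803 K/W
  R_cork board = (1/0.856 − 1/1.44)/(4πk) = 0.4738/(4π·0.0436) = 0.8647 K/W
ΣR = 3.684×10^-4 + 0.8803 + 0.8647 = 1.745 K/W
Q = ΔT/ΣR = (71.7 °C − 13.8 °C)/1.745 = 33.18 W
From the inner boundary to the expanded polystyrene/cork board interface, ΣR_partial = 0.8807 K/W.
T_interface = T_in − Q·ΣR_partial = 71.7 °C − (33.18)(0.8807) = 42.5 °C

T = 42.5 °C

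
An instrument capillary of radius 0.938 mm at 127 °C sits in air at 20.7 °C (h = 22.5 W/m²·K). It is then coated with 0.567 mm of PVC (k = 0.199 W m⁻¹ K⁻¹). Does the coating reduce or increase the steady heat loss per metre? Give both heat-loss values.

Critical radius for a cylinder: r_cr = k/h = 0.00884 m = 0.884 cm.
Outer radius after coating: r₂ = 9.38×10^-4 + 5.67×10^-4 = 0.001505 m.
Since r₁ < r_cr and r₂ ≤ r_cr, the coating moves toward the maximum at r_cr — heat loss rises.
Bare: R = 1/(2πr₁h) = 7.541 m·K/W; Q = 106.3/7.541 = 14.1 W/m.
Coated: R = R_cond + R_conv = 5.078 m·K/W; Q = 106.3/5.078 = 20.9 W/m.

increases: 14.1 → 20.9 W/m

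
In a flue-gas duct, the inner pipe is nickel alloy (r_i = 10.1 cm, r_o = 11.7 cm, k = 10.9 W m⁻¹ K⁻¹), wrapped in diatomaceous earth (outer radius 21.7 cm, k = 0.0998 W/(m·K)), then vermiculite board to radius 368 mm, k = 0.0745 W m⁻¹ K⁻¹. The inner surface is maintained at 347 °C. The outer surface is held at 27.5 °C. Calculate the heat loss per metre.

Treat each layer as a resistance in series:
  R'_nickel alloy = ln(0.117/0.101)/(2πk) = 0.1471/(2π·10.9) = 0.002147 m·K/W
  R'_diatomaceous earth = ln(0.217/0.117)/(2πk) = 0.6177/(2π·0.0998) = 0.9851 m·K/W
  R'_vermiculite board = ln(0.368/0.217)/(2πk) = 0.5282/(2π·0.0745) = 1.128 m·K/W
ΣR = 0.002147 + 0.9851 + 1.128 = 2.115 m·K/W
Q' = ΔT/ΣR = (347 °C − 27.5 °C)/2.115 = 151 W/m

Q' = 151 W/m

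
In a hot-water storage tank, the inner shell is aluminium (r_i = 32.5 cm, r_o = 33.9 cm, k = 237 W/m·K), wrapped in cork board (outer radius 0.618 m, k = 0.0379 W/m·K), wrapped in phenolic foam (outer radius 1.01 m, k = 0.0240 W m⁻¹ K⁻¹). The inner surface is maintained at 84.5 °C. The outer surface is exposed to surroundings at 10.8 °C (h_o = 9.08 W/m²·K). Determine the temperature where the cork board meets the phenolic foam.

Series thermal resistances, inner to outer:
  R_aluminium = (1/0.325 − 1/0.339)/(4πk) = 0.1271/(4π·237) = 4.267×10^-5 K/W
  R_cork board = (1/0.339 − 1/0.618)/(4πk) = 1.332/(4π·0.0379) = 2.796 K/W
  R_phenolic foam = (1/0.618 − 1/1.01)/(4πk) = 0.6280/(4π·0.0240) = 2.082 K/W
  R_conv,out = 1/(4πr²h) = 1/(4π·1.01²·9.08) = 0.008591 K/W
ΣR = 4.267×10^-5 + 2.796 + 2.082 + 0.008591 = 4.887 K/W
Q = ΔT/ΣR = (84.5 °C − 10.8 °C)/4.887 = 15.08 W
From the inner boundary to the cork board/phenolic foam interface, ΣR_partial = 2.796 K/W.
T_interface = T_in − Q·ΣR_partial = 84.5 °C − (15.08)(2.796) = 42.3 °C

T = 42.3 °C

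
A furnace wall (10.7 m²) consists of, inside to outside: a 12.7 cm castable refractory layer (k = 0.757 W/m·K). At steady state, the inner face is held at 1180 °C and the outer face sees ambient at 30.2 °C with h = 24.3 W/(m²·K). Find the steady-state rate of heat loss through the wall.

Q = 58.9 kW

Series thermal resistances, inner to outer:
  R_castable refractory = L/(kA) = 0.127/(0.757·10.7) = 0.01568 K/W
  R_conv,out = 1/(hA) = 1/(24.3·10.7) = 0.003846 K/W
ΣR = 0.01568 + 0.003846 = 0.01953 K/W
Q = ΔT/ΣR = (1180 °C − 30.2 °C)/0.01953 = 58900 W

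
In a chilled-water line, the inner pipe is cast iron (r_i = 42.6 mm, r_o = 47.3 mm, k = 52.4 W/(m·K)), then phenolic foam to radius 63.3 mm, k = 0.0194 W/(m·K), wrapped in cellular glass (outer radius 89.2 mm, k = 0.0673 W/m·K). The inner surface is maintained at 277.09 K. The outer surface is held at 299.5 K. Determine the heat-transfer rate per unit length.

Series thermal resistances, inner to outer:
  R'_cast iron = ln(0.0473/0.0426)/(2πk) = 0.1047/(2π·52.4) = 3.179×10^-4 m·K/W
  R'_phenolic foam = ln(0.0633/0.0473)/(2πk) = 0.2914/(2π·0.0194) = 2.390 m·K/W
  R'_cellular glass = ln(0.0892/0.0633)/(2πk) = 0.3430/(2π·0.0673) = 0.8111 m·K/W
ΣR = 3.179×10^-4 + 2.390 + 0.8111 = 3.201 m·K/W
Q' = ΔT/ΣR = (277.09 K − 299.5 K)/3.201 = -7.00 W/m
(Negative Q' ⇒ heat flows inward; heat gain = 7.00 W/m.)

Q' = 7.00 W/m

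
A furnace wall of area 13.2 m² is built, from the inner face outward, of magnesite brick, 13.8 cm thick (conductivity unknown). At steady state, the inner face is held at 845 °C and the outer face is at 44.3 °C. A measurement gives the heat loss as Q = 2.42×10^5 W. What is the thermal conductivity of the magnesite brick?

k = 3.16 W/m·K

ΣR = ΔT/Q = |845 − 44.3|/2.42×10^5 = 0.003309 K/W
L/(kA) = 0.003309 ⇒ k = 0.138/(0.003309·13.2) = 3.16 W/m·K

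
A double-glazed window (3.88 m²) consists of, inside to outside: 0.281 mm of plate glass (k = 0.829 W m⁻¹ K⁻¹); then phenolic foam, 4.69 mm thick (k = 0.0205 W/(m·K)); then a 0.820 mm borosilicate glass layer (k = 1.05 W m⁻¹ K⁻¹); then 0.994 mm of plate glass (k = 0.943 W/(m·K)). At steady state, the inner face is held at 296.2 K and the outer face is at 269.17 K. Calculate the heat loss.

Q = 454 W

Resistance network (inner→outer):
  R_plate glass = L/(kA) = 2.81×10^-4/(0.829·3.88) = 8.736×10^-5 K/W
  R_phenolic foam = L/(kA) = 0.00469/(0.0205·3.88) = 0.05896 K/W
  R_borosilicate glass = L/(kA) = 8.20×10^-4/(1.05·3.88) = 2.013×10^-4 K/W
  R_plate glass = L/(kA) = 9.94×10^-4/(0.943·3.88) = 2.717×10^-4 K/W
ΣR = 8.736×10^-5 + 0.05896 + 2.013×10^-4 + 2.717×10^-4 = 0.05952 K/W
Q = ΔT/ΣR = (296.2 K − 269.17 K)/0.05952 = 454 W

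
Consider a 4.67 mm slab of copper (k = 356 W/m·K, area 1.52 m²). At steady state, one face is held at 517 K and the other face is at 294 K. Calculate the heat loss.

Q = 2.58×10^7 W

Q = kA·ΔT/L = 356 × 1.52 × |517 K − 294 K| / 0.00467 = 2.58×10^7 W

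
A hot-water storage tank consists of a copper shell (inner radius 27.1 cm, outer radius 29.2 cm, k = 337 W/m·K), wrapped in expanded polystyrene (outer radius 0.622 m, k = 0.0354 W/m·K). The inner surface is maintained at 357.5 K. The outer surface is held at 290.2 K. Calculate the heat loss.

Q = 16.5 W

Treat each layer as a resistance in series:
  R_copper = (1/0.271 − 1/0.292)/(4πk) = 0.2654/(4π·337) = 6.267×10^-5 K/W
  R_expanded polystyrene = (1/0.292 − 1/0.622)/(4πk) = 1.817/(4π·0.0354) = 4.084 K/W
ΣR = 6.267×10^-5 + 4.084 = 4.084 K/W
Q = ΔT/ΣR = (357.5 K − 290.2 K)/4.084 = 16.5 W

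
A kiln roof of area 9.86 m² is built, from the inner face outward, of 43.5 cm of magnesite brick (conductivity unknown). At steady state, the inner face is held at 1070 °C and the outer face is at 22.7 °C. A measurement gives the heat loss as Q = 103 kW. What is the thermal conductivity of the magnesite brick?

k = 4.34 W/m·K

ΣR = ΔT/Q = |1070 − 22.7|/1.03×10^5 = 0.01017 K/W
L/(kA) = 0.01017 ⇒ k = 0.435/(0.01017·9.86) = 4.34 W/m·K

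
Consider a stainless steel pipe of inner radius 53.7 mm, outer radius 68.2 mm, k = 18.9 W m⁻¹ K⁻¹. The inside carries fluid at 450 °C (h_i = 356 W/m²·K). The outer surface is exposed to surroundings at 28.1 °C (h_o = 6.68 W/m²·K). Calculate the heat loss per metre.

Q' = 1170 W/m

Series thermal resistances, inner to outer:
  R'_conv,in = 1/(2πr h) = 1/(2π·0.0537·356) = 0.008325 m·K/W
  R'_stainless steel = ln(0.0682/0.0537)/(2πk) = 0.2390/(2π·18.9) = 0.002013 m·K/W
  R'_conv,out = 1/(2πr h) = 1/(2π·0.0682·6.68) = 0.3493 m·K/W
ΣR = 0.008325 + 0.002013 + 0.3493 = 0.3596 m·K/W
Q' = ΔT/ΣR = (450 °C − 28.1 °C)/0.3596 = 1170 W/m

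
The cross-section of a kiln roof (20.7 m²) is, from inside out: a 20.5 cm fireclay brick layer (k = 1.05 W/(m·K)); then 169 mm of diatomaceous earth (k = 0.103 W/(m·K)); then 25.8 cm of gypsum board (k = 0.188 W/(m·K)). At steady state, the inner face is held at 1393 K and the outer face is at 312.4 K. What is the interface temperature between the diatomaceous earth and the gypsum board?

T = 775 K

Treat each layer as a resistance in series:
  R_fireclay brick = L/(kA) = 0.205/(1.05·20.7) = 0.009432 K/W
  R_diatomaceous earth = L/(kA) = 0.169/(0.103·20.7) = 0.07926 K/W
  R_gypsum board = L/(kA) = 0.258/(0.188·20.7) = 0.06630 K/W
ΣR = 0.009432 + 0.07926 + 0.06630 = 0.1550 K/W
Q = ΔT/ΣR = (1393 K − 312.4 K)/0.1550 = 6972 W
From the inner boundary to the diatomaceous earth/gypsum board interface, ΣR_partial = 0.08869 K/W.
T_interface = T_in − Q·ΣR_partial = 1393 K − (6972)(0.08869) = 775 K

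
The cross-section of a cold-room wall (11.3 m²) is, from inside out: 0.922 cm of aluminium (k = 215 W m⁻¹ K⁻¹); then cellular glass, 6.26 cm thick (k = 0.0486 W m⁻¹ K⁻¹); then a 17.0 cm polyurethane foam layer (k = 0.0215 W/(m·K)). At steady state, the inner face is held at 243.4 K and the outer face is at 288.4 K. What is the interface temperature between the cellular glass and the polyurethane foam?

T = 249.7 K

Series thermal resistances, inner to outer:
  R_aluminium = L/(kA) = 0.00922/(215·11.3) = 3.795×10^-6 K/W
  R_cellular glass = L/(kA) = 0.0626/(0.0486·11.3) = 0.1140 K/W
  R_polyurethane foam = L/(kA) = 0.170/(0.0215·11.3) = 0.6997 K/W
ΣR = 3.795×10^-6 + 0.1140 + 0.6997 = 0.8137 K/W
Q = ΔT/ΣR = (243.4 K − 288.4 K)/0.8137 = -55.30 W
From the inner boundary to the cellular glass/polyurethane foam interface, ΣR_partial = 0.1140 K/W.
T_interface = T_in − Q·ΣR_partial = 243.4 K − (-55.30)(0.1140) = 249.7 K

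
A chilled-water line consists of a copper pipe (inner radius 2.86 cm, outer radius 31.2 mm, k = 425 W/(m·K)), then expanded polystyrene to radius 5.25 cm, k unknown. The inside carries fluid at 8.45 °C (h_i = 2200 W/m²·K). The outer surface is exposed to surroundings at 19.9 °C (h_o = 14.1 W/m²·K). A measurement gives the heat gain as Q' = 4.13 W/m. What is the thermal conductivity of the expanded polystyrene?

k = 0.0324 W/m·K

ΣR = ΔT/Q' = |8.45 − 19.9|/4.13 = 2.772 m·K/W
Known resistances:
  R'_conv,in = 1/(2πr h) = 1/(2π·0.0286·2200) = 0.002529 m·K/W
  R'_copper = ln(0.0312/0.0286)/(2πk) = 0.08701/(2π·425) = 3.258×10^-5 m·K/W
  R'_conv,out = 1/(2πr h) = 1/(2π·0.0525·14.1) = 0.2150 m·K/W
R_expanded polystyrene = ΣR − ΣR_known = 2.772 − 0.2176 = 2.554 m·K/W
ln(r₂/r₁)/(2πk) = 2.554 ⇒ k = 0.5204/(2π·2.554) = 0.0324 W/m·K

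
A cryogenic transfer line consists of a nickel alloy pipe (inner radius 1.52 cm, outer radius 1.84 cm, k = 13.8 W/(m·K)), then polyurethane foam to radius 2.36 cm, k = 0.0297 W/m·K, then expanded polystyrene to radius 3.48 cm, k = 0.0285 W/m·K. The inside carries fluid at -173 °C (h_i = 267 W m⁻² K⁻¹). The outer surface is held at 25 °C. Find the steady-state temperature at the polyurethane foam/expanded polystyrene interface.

Treat each layer as a resistance in series:
  R'_conv,in = 1/(2πr h) = 1/(2π·0.0152·267) = 0.03922 m·K/W
  R'_nickel alloy = ln(0.0184/0.0152)/(2πk) = 0.1911/(2π·13.8) = 0.002203 m·K/W
  R'_polyurethane foam = ln(0.0236/0.0184)/(2πk) = 0.2489/(2π·0.0297) = 1.334 m·K/W
  R'_expanded polystyrene = ln(0.0348/0.0236)/(2πk) = 0.3884/(2π·0.0285) = 2.169 m·K/W
ΣR = 0.03922 + 0.002203 + 1.334 + 2.169 = 3.544 m·K/W
Q' = ΔT/ΣR = (-173 °C − 25 °C)/3.544 = -55.87 W/m
From the inner boundary to the polyurethane foam/expanded polystyrene interface, ΣR_partial = 1.375 m·K/W.
T_interface = T_in − Q'·ΣR_partial = -173 °C − (-55.87)(1.375) = -96.2 °C

T = -96.2 °C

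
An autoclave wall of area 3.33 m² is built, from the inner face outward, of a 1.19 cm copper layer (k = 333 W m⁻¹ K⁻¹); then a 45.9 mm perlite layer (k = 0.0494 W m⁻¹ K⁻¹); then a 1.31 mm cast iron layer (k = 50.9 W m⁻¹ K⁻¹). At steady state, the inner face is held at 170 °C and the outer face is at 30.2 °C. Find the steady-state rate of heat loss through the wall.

Q = 501 W

Series thermal resistances, inner to outer:
  R_copper = L/(kA) = 0.0119/(333·3.33) = 1.073×10^-5 K/W
  R_perlite = L/(kA) = 0.0459/(0.0494·3.33) = 0.2790 K/W
  R_cast iron = L/(kA) = 0.00131/(50.9·3.33) = 7.729×10^-6 K/W
ΣR = 1.073×10^-5 + 0.2790 + 7.729×10^-6 = 0.2790 K/W
Q = ΔT/ΣR = (170 °C − 30.2 °C)/0.2790 = 501 W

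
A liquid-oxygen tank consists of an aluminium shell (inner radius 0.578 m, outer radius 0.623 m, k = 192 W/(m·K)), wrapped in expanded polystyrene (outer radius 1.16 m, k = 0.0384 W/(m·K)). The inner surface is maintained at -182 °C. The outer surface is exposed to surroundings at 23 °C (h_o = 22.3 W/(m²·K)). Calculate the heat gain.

Q = 133 W

Resistance network (inner→outer):
  R_aluminium = (1/0.578 − 1/0.623)/(4πk) = 0.1250/(4π·192) = 5.179×10^-5 K/W
  R_expanded polystyrene = (1/0.623 − 1/1.16)/(4πk) = 0.7431/(4π·0.0384) = 1.540 K/W
  R_conv,out = 1/(4πr²h) = 1/(4π·1.16²·22.3) = 0.002652 K/W
ΣR = 5.179×10^-5 + 1.540 + 0.002652 = 1.543 K/W
Q = ΔT/ΣR = (-182 °C − 23 °C)/1.543 = -133 W
(Negative Q ⇒ heat flows inward; heat gain = 133 W.)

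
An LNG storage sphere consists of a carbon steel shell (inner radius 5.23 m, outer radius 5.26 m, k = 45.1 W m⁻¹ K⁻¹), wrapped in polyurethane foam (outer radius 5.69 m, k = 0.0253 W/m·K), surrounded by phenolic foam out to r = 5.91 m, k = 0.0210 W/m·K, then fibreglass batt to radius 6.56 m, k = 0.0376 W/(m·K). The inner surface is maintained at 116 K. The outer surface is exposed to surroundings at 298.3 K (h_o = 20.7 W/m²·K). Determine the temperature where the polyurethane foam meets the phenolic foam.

T = 194.0 K

Treat each layer as a resistance in series:
  R_carbon steel = (1/5.23 − 1/5.26)/(4πk) = 0.001091/(4π·45.1) = 1.924×10^-6 K/W
  R_polyurethane foam = (1/5.26 − 1/5.69)/(4πk) = 0.01437/(4π·0.0253) = 0.04519 K/W
  R_phenolic foam = (1/5.69 − 1/5.91)/(4πk) = 0.006542/(4π·0.0210) = 0.02479 K/W
  R_fibreglass batt = (1/5.91 − 1/6.56)/(4πk) = 0.01677/(4π·0.0376) = 0.03548 K/W
  R_conv,out = 1/(4πr²h) = 1/(4π·6.56²·20.7) = 8.933×10^-5 K/W
ΣR = 1.924×10^-6 + 0.04519 + 0.02479 + 0.03548 + 8.933×10^-5 = 0.1056 K/W
Q = ΔT/ΣR = (116 K − 298.3 K)/0.1056 = -1726 W
From the inner boundary to the polyurethane foam/phenolic foam interface, ΣR_partial = 0.04519 K/W.
T_interface = T_in − Q·ΣR_partial = 116 K − (-1726)(0.04519) = 194.0 K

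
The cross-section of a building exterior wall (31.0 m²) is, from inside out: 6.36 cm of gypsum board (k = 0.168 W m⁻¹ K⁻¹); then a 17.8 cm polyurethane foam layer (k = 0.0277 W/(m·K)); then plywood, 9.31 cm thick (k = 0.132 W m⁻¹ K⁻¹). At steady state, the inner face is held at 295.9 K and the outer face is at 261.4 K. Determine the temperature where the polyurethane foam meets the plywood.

Series thermal resistances, inner to outer:
  R_gypsum board = L/(kA) = 0.0636/(0.168·31.0) = 0.01221 K/W
  R_polyurethane foam = L/(kA) = 0.178/(0.0277·31.0) = 0.2073 K/W
  R_plywood = L/(kA) = 0.0931/(0.132·31.0) = 0.02275 K/W
ΣR = 0.01221 + 0.2073 + 0.02275 = 0.2423 K/W
Q = ΔT/ΣR = (295.9 K − 261.4 K)/0.2423 = 142.4 W
From the inner boundary to the polyurethane foam/plywood interface, ΣR_partial = 0.2195 K/W.
T_interface = T_in − Q·ΣR_partial = 295.9 K − (142.4)(0.2195) = 264.64 K

T = 264.64 K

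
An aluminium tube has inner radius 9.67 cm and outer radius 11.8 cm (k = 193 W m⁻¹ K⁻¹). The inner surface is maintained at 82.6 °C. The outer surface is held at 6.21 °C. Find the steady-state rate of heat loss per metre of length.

Q' = 2πk·ΔT/ln(r₂/r₁) = 2π × 193 × 76.39 / ln(0.118/0.0967) = 4.65×10^5 W/m

Q' = 465 kW/m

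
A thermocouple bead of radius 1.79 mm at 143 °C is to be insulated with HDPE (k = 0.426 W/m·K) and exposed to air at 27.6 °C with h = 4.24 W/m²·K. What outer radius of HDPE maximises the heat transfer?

r_cr = 20.1 cm

For a sphere, r_cr = 2k_ins/h = 2·0.426/4.24 = 0.201 m = 20.1 cm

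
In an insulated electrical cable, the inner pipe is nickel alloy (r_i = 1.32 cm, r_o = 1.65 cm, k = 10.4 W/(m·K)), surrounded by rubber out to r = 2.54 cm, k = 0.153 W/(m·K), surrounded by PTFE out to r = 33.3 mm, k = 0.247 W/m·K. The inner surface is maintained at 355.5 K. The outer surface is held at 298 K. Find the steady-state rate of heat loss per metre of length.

Q' = 91.8 W/m

Treat each layer as a resistance in series:
  R'_nickel alloy = ln(0.0165/0.0132)/(2πk) = 0.2231/(2π·10.4) = 0.003415 m·K/W
  R'_rubber = ln(0.0254/0.0165)/(2πk) = 0.4314/(2π·0.153) = 0.4487 m·K/W
  R'_PTFE = ln(0.0333/0.0254)/(2πk) = 0.2708/(2π·0.247) = 0.1745 m·K/W
ΣR = 0.003415 + 0.4487 + 0.1745 = 0.6266 m·K/W
Q' = ΔT/ΣR = (355.5 K − 298 K)/0.6266 = 91.8 W/m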